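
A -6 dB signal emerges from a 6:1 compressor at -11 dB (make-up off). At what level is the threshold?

-12 dB

Gain reduction = -6 − (-11) = 5 dB; output overshoot = GR / (R − 1) = 5 / 5 = 1 dB.
Threshold = output − output overshoot = -11 − 1 = -12 dB.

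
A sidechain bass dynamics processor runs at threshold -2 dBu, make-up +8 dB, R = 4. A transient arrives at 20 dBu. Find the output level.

The input is 22 dB above the -2 dBu threshold.
4:1 compression reduces that to 22/4 = 5.5 dB over.
So the level is -2 + 5.5 = 3.5 dBu; make-up adds 8 dB, giving 11.5 dBu.

11.5 dBu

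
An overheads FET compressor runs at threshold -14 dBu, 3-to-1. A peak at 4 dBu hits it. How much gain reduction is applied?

12 dB

Overshoot = 4 − (-14) = 18 dB.
At 3:1, output sits 18/3 = 6 dB above threshold.
GR = overshoot in − overshoot out = 18 − 6 = 12 dB.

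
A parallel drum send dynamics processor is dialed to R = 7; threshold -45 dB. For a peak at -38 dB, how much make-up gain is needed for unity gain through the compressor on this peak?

6 dB

The peak compresses to -45 + 7/7 = -44 dB.
To reach -38 dB requires -38 − (-44) = 6 dB of make-up.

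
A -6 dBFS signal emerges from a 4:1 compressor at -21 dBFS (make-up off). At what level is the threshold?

Gain reduction = -6 − (-21) = 15 dB; output overshoot = GR / (R − 1) = 15 / 3 = 5 dB.
Threshold = output − output overshoot = -21 − 5 = -26 dBFS.

-26 dBFS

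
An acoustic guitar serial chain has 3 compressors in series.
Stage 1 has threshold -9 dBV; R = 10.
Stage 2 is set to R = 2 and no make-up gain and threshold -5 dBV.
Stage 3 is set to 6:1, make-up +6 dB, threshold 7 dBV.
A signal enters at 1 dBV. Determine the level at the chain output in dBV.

-2 dBV

Stage 1: 10 dB above -9 dBV, reduced 10:1 to 1 dB above → -8 dBV.
Stage 2: -8 dBV is at or below the -5 dBV threshold — no compression; output -8 dBV.
Stage 3: -8 dBV ≤ 7 dBV, so stage 3 doesn't engage; make-up brings it to -2 dBV.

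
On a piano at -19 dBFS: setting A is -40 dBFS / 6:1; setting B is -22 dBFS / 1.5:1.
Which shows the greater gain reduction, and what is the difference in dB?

A, by 16.5 dB

A: 21 dB over, compressed to 3.5 dB over, so 17.5 dB of GR.
B: 3 dB over, compressed to 2 dB over, so 1 dB of GR.
Difference: 16.5 dB in favour of A.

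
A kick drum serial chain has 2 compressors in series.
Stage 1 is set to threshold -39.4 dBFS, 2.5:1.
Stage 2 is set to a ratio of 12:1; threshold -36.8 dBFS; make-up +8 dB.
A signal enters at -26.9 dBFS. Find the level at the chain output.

Stage 1: -26.9 dBFS is 12.5 dB over -39.4 dBFS; at 2.5:1 that becomes 5 dB over, giving -34.4 dBFS.
Stage 2: overshoot 2.4 dB → 2.4/12 = 0.2 dB → -36.6 dBFS; +8 dB make-up → -28.6 dBFS.

-28.6 dBFS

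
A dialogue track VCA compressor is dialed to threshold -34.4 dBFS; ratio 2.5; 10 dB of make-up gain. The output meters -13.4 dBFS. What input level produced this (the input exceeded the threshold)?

-6.9 dBFS

Stripping the +10 dB make-up gives -23.4 dBFS at the gain stage.
That's 11 dB above the -34.4 dBFS threshold.
Input overshoot = R × output overshoot = 27.5 dB → input = -34.4 + 27.5 = -6.9 dBFS.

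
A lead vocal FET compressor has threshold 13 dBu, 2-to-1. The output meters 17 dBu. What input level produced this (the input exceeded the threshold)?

The compressed level sits 17 − 13 = 4 dB over threshold.
Before 2:1 compression the overshoot was 4 × 2 = 8 dB, so input = 13 + 8 = 21 dBu.

21 dBu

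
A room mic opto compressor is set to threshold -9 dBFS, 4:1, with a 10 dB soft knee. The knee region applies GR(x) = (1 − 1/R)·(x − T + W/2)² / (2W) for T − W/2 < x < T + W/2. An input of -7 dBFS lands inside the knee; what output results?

-8.8375 dBFS

x − T + W/2 = -7 − (-9) + 5 = 7.
GR = (1 − 1/4) × 7² / 20 = 0.75 × 49 / 20 = 1.8375 dB.
Output = -7 − 1.8375 = -8.8375 dBFS.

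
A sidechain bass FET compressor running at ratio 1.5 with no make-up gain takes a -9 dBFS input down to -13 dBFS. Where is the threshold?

-21 dBFS

Gain reduction = -9 − (-13) = 4 dB; output overshoot = GR / (R − 1) = 4 / 0.5 = 8 dB.
Threshold = output − output overshoot = -13 − 8 = -21 dBFS.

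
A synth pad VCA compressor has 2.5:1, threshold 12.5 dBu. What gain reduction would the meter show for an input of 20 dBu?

4.5 dB

Overshoot = 20 − 12.5 = 7.5 dB.
At 2.5:1, output sits 7.5/2.5 = 3 dB above threshold.
So the signal is attenuated by 7.5 − 3 = 4.5 dB.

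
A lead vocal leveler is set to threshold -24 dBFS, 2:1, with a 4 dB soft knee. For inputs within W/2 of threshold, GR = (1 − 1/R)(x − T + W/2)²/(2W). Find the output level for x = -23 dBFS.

-23.5625 dBFS

x − T + W/2 = -23 − (-24) + 2 = 3.
GR = (1 − 1/2) × 3² / 8 = 0.5 × 9 / 8 = 0.5625 dB.
Output = -23 − 0.5625 = -23.5625 dBFS.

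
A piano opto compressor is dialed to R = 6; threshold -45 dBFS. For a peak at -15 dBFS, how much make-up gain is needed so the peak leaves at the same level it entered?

25 dB

The peak compresses to -45 + 30/6 = -40 dBFS.
To reach -15 dBFS requires -15 − (-40) = 25 dB of make-up.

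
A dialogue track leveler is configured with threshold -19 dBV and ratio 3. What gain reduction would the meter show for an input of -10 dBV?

6 dB

The signal is 9 dB above threshold.
After 3:1 compression the overshoot becomes 9/3 = 3 dB.
Gain reduction = 9 − 3 = 6 dB.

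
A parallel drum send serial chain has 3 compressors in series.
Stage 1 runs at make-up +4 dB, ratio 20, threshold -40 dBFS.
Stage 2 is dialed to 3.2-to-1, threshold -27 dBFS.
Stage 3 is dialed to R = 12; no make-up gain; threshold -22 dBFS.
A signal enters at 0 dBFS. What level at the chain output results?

-34 dBFS

Stage 1: overshoot 40 dB → 40/20 = 2 dB → -38 dBFS; +4 dB make-up → -34 dBFS.
Stage 2: -34 dBFS ≤ -27 dBFS, so stage 2 doesn't engage; output -34 dBFS.
Stage 3: -34 dBFS ≤ -22 dBFS, so stage 3 doesn't engage; output -34 dBFS.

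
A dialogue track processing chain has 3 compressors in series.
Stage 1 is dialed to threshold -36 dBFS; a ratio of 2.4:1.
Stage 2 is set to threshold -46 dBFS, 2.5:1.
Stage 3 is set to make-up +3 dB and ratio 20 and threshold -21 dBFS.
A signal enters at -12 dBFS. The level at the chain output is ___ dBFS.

Stage 1: overshoot 24 dB → 24/2.4 = 10 dB → -26 dBFS.
Stage 2: -26 dBFS is 20 dB over -46 dBFS; at 2.5:1 that becomes 8 dB over, giving -38 dBFS.
Stage 3: below threshold (-38 ≤ -21); passes unchanged; make-up brings it to -35 dBFS.

-35 dBFS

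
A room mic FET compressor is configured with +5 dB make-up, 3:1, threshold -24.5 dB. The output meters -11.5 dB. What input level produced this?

Before make-up, the level was -11.5 − 5 = -16.5 dB.
That's 8 dB above the -24.5 dB threshold.
Undo the ratio: input overshoot = 8 × 3 = 24 dB, giving input = -0.5 dB.

-0.5 dB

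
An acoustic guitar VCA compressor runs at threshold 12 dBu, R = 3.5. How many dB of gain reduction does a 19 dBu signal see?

5 dB

The signal is 7 dB above threshold.
After 3.5:1 compression the overshoot becomes 7/3.5 = 2 dB.
So the signal is attenuated by 7 − 2 = 5 dB.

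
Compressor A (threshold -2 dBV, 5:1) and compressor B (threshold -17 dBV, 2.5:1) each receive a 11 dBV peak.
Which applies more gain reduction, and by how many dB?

B, by 6.4 dB

A: overshoot 13 dB → output overshoot 2.6 dB → GR 10.4 dB.
B: overshoot 28 dB → output overshoot 11.2 dB → GR 16.8 dB.
B reduces 6.4 dB more.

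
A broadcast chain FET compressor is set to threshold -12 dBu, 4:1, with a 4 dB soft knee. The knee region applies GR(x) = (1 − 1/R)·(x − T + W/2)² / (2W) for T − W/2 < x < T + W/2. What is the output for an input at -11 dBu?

x − T + W/2 = -11 − (-12) + 2 = 3.
GR = (1 − 1/4) × 3² / 8 = 0.75 × 9 / 8 = 0.84375 dB.
Output = -11 − 0.84375 = -11.84375 dBu.

-11.84375 dBu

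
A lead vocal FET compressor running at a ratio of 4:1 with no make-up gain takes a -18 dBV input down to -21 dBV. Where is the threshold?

-22 dBV

Let T be the threshold. Output overshoot = (input overshoot)/R, so -21 − T = (-18 − T)/4.
4·(-21 − T) = -18 − T → 3·T = -84 − (-18) = -66.
T = -66/3 = -22 dBV.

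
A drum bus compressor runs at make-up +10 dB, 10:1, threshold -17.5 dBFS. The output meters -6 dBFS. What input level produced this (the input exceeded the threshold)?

-2.5 dBFS

Stripping the +10 dB make-up gives -16 dBFS at the gain stage.
That's 1.5 dB above the -17.5 dBFS threshold.
Undo the ratio: input overshoot = 1.5 × 10 = 15 dB, giving input = -2.5 dBFS.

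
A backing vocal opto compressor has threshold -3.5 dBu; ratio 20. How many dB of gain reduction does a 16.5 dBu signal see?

19 dB

Overshoot = 16.5 − (-3.5) = 20 dB.
After 20:1 compression the overshoot becomes 20/20 = 1 dB.
So the signal is attenuated by 20 − 1 = 19 dB.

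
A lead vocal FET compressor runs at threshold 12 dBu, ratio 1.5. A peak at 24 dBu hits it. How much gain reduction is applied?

24 dBu exceeds the threshold by 12 dB.
A 1.5:1 ratio leaves 8 dB of that excess.
GR = overshoot in − overshoot out = 12 − 8 = 4 dB.

4 dB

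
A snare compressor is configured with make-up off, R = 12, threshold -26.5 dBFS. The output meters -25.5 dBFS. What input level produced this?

Post-compression overshoot = -25.5 − (-26.5) = 1 dB.
Input overshoot = R × output overshoot = 12 dB → input = -26.5 + 12 = -14.5 dBFS.

-14.5 dBFS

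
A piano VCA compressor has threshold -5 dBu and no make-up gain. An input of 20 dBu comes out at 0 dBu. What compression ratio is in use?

5:1

Input overshoot = 20 − (-5) = 25 dB; output overshoot = 0 − (-5) = 5 dB.
Ratio = 25 / 5 = 5.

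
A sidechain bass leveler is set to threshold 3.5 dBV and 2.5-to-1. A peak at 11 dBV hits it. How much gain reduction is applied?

4.5 dB

Overshoot = 11 − 3.5 = 7.5 dB.
After 2.5:1 compression the overshoot becomes 7.5/2.5 = 3 dB.
Gain reduction = 7.5 − 3 = 4.5 dB.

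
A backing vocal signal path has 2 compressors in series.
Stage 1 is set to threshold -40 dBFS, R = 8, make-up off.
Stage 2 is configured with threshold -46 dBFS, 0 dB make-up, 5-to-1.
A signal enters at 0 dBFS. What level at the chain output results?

-43.8 dBFS

Stage 1: overshoot 40 dB → 40/8 = 5 dB → -35 dBFS.
Stage 2: 11 dB above -46 dBFS, reduced 5:1 to 2.2 dB above → -43.8 dBFS.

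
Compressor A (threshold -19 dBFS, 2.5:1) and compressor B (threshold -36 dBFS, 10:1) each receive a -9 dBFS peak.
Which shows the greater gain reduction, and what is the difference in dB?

B, by 18.3 dB

A: overshoot 10 dB → output overshoot 4 dB → GR 6 dB.
B: overshoot 27 dB → output overshoot 2.7 dB → GR 24.3 dB.
B applies 18.3 dB more gain reduction.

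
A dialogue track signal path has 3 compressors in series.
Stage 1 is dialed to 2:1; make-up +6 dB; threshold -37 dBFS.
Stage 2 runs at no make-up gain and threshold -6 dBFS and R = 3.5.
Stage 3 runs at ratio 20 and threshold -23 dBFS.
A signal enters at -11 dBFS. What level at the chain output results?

Stage 1: -11 dBFS is 26 dB over -37 dBFS; at 2:1 that becomes 13 dB over, giving -24 dBFS; +6 dB make-up → -18 dBFS.
Stage 2: below threshold (-18 ≤ -6); passes unchanged; output -18 dBFS.
Stage 3: -18 dBFS is 5 dB over -23 dBFS; at 20:1 that becomes 0.25 dB over, giving -22.75 dBFS.

-22.75 dBFS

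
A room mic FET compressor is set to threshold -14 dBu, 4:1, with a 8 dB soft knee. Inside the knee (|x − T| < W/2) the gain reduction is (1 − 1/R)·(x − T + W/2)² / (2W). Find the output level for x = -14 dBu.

x − T + W/2 = -14 − (-14) + 4 = 4.
GR = (1 − 1/4) × 4² / 16 = 0.75 × 16 / 16 = 0.75 dB.
Output = -14 − 0.75 = -14.75 dBu.

-14.75 dBu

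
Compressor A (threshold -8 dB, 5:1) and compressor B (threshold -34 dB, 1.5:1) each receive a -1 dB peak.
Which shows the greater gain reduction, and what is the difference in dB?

A: overshoot 7 dB → output overshoot 1.4 dB → GR 5.6 dB.
B: overshoot 33 dB → output overshoot 22 dB → GR 11 dB.
B reduces 5.4 dB more.

B, by 5.4 dB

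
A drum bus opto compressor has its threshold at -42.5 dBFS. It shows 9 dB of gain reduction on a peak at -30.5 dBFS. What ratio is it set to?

Input overshoot = -30.5 − (-42.5) = 12 dB.
Output overshoot = 12 − 9 = 3 dB.
Ratio = input overshoot / output overshoot = 12 / 3 = 4.

4:1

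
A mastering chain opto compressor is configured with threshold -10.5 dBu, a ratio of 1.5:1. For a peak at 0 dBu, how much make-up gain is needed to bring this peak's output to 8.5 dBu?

Overshoot 10.5 dB → 10.5/1.5 = 7 dB after compression, so the compressed level is -10.5 + 7 = -3.5 dBu.
Make-up = target − compressed = 8.5 − (-3.5) = 12 dB.

12 dB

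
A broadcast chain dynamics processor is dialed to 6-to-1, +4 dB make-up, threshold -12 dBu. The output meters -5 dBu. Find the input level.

6 dBu

Before make-up, the level was -5 − 4 = -9 dBu.
Post-compression overshoot = -9 − (-12) = 3 dB.
Input overshoot = R × output overshoot = 18 dB → input = -12 + 18 = 6 dBu.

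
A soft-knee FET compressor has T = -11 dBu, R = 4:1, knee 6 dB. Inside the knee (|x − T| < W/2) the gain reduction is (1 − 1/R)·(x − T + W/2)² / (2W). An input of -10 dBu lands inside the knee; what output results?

-11 dBu

x − T + W/2 = -10 − (-11) + 3 = 4.
GR = (1 − 1/4) × 4² / 12 = 0.75 × 16 / 12 = 1 dB.
Output = -10 − 1 = -11 dBu.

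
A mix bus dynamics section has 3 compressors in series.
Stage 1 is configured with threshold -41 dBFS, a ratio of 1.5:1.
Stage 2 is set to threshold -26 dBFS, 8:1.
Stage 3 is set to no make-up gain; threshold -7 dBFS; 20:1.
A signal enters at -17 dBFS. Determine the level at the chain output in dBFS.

-25.875 dBFS

Stage 1: 24 dB above -41 dBFS, reduced 1.5:1 to 16 dB above → -25 dBFS.
Stage 2: 1 dB above -26 dBFS, reduced 8:1 to 0.125 dB above → -25.875 dBFS.
Stage 3: -25.875 dBFS ≤ -7 dBFS, so stage 3 doesn't engage; output -25.875 dBFS.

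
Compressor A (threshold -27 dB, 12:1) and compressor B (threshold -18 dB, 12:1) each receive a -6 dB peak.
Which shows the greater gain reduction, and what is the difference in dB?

A: GR = 21 − 21/12 = 19.25 dB.
B: GR = 12 − 12/12 = 11 dB.
Difference: 8.25 dB in favour of A.

A, by 8.25 dB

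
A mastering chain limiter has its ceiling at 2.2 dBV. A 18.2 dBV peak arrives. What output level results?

At ∞:1, everything above 2.2 dBV is held at the ceiling.

2.2 dBV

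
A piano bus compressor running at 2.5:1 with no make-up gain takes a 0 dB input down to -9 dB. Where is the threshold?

-15 dB

Input is 15 dB above T (since output overshoot × R = input overshoot: (-9 − T)·2.5 = 0 − T gives T = -15 dB).
Check: -15 + (0 − (-15))/2.5 = -15 + 6 = -9 dB. ✓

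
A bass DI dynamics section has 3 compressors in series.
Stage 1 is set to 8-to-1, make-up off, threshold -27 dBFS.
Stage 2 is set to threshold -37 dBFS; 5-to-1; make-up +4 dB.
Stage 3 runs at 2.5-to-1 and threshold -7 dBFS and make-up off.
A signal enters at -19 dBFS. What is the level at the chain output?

-30.8 dBFS

Stage 1: 8 dB above -27 dBFS, reduced 8:1 to 1 dB above → -26 dBFS.
Stage 2: -26 dBFS is 11 dB over -37 dBFS; at 5:1 that becomes 2.2 dB over, giving -34.8 dBFS; +4 dB make-up → -30.8 dBFS.
Stage 3: -30.8 dBFS ≤ -7 dBFS, so stage 3 doesn't engage; output -30.8 dBFS.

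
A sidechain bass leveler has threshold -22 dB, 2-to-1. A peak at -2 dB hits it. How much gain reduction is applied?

10 dB

The signal is 20 dB above threshold.
After 2:1 compression the overshoot becomes 20/2 = 10 dB.
GR = overshoot in − overshoot out = 20 − 10 = 10 dB.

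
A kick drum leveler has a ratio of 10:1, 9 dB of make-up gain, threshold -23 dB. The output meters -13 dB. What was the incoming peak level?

-13 dB

Remove make-up: -13 − 9 = -22 dB.
Post-compression overshoot = -22 − (-23) = 1 dB.
Before 10:1 compression the overshoot was 1 × 10 = 10 dB, so input = -23 + 10 = -13 dB.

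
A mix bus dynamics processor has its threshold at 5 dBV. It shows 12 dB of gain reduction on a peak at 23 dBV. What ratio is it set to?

Input overshoot = 23 − 5 = 18 dB.
Output overshoot = 18 − 12 = 6 dB.
Ratio = input overshoot / output overshoot = 18 / 6 = 3.

3:1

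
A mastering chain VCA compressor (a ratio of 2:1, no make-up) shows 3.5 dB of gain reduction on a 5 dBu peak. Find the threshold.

Input is 7 dB above T (since output overshoot × R = input overshoot: (1.5 − T)·2 = 5 − T gives T = -2 dBu).
Check: -2 + (5 − (-2))/2 = -2 + 3.5 = 1.5 dBu. ✓

-2 dBu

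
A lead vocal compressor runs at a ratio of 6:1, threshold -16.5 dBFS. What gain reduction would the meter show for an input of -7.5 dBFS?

7.5 dB

-7.5 dBFS exceeds the threshold by 9 dB.
At 6:1, output sits 9/6 = 1.5 dB above threshold.
Gain reduction = 9 − 1.5 = 7.5 dB.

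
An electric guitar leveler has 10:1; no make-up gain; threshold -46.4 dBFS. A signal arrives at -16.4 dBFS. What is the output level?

-16.4 dBFS sits 30 dB over threshold.
The 30 dB excess becomes 3 dB after 10:1 reduction.
Output = -46.4 + 3 = -43.4 dBFS.

-43.4 dBFS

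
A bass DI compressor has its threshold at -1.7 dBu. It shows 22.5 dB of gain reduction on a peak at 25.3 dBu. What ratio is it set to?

6:1

Input overshoot = 25.3 − (-1.7) = 27 dB.
Output overshoot = 27 − 22.5 = 4.5 dB.
Ratio = input overshoot / output overshoot = 27 / 4.5 = 6.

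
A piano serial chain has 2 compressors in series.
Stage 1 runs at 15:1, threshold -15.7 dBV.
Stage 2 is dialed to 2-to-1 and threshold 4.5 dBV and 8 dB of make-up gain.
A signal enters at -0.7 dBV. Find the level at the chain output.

-6.7 dBV

Stage 1: 15 dB above -15.7 dBV, reduced 15:1 to 1 dB above → -14.7 dBV.
Stage 2: below threshold (-14.7 ≤ 4.5); passes unchanged; make-up brings it to -6.7 dBV.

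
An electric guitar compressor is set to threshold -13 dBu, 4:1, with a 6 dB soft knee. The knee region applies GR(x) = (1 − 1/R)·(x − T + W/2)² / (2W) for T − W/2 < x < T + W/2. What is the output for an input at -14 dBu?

-14.25 dBu

x − T + W/2 = -14 − (-13) + 3 = 2.
GR = (1 − 1/4) × 2² / 12 = 0.75 × 4 / 12 = 0.25 dB.
Output = -14 − 0.25 = -14.25 dBu.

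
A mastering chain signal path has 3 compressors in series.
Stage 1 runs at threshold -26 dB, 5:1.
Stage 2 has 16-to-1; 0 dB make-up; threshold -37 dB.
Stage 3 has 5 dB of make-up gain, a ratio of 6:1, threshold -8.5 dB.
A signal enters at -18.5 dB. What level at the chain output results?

-31.21875 dB

Stage 1: 7.5 dB above -26 dB, reduced 5:1 to 1.5 dB above → -24.5 dB.
Stage 2: -24.5 dB is 12.5 dB over -37 dB; at 16:1 that becomes 0.78125 dB over, giving -36.21875 dB.
Stage 3: below threshold (-36.21875 ≤ -8.5); passes unchanged; make-up brings it to -31.21875 dB.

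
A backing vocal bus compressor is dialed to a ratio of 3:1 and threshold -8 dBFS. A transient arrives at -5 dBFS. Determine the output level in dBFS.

-5 dBFS sits 3 dB over threshold.
The 3 dB excess becomes 1 dB after 3:1 reduction.
So the level is -8 + 1 = -7 dBFS.

-7 dBFS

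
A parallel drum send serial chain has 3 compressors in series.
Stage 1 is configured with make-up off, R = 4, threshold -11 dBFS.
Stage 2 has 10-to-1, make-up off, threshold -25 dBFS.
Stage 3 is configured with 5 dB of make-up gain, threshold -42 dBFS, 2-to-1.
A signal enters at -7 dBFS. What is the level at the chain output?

Stage 1: -7 dBFS is 4 dB over -11 dBFS; at 4:1 that becomes 1 dB over, giving -10 dBFS.
Stage 2: 15 dB above -25 dBFS, reduced 10:1 to 1.5 dB above → -23.5 dBFS.
Stage 3: -23.5 dBFS is 18.5 dB over -42 dBFS; at 2:1 that becomes 9.25 dB over, giving -32.75 dBFS; +5 dB make-up → -27.75 dBFS.

-27.75 dBFS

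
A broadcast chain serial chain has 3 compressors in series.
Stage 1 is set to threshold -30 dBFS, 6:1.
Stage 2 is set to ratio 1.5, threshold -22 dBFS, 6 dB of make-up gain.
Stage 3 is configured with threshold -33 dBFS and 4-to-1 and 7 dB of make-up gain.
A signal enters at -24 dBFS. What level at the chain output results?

Stage 1: 6 dB above -30 dBFS, reduced 6:1 to 1 dB above → -29 dBFS.
Stage 2: -29 dBFS ≤ -22 dBFS, so stage 2 doesn't engage; make-up brings it to -23 dBFS.
Stage 3: 10 dB above -33 dBFS, reduced 4:1 to 2.5 dB above → -30.5 dBFS; +7 dB make-up → -23.5 dBFS.

-23.5 dBFS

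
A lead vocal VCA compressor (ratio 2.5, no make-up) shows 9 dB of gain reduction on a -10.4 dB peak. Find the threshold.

-25.4 dB

Let T be the threshold. Output overshoot = (input overshoot)/R, so -19.4 − T = (-10.4 − T)/2.5.
2.5·(-19.4 − T) = -10.4 − T → 1.5·T = -48.5 − (-10.4) = -38.1.
T = -38.1/1.5 = -25.4 dB.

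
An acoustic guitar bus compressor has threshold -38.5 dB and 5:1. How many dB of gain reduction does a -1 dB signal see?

30 dB

Overshoot = -1 − (-38.5) = 37.5 dB.
At 5:1, output sits 37.5/5 = 7.5 dB above threshold.
GR = overshoot in − overshoot out = 37.5 − 7.5 = 30 dB.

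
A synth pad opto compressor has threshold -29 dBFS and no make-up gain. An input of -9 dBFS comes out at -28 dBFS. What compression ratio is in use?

Input overshoot = -9 − (-29) = 20 dB; output overshoot = -28 − (-29) = 1 dB.
Ratio = 20 / 1 = 20.

20:1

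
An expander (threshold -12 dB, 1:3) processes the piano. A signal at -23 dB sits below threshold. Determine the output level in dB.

Undershoot = (-12) − (-23) = 11 dB.
At 1:3, that expands to 33 dB under threshold.
Output = -12 − 33 = -45 dB.

-45 dB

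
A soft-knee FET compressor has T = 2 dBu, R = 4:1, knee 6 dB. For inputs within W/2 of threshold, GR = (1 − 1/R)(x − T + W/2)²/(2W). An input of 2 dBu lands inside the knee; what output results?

x − T + W/2 = 2 − 2 + 3 = 3.
GR = (1 − 1/4) × 3² / 12 = 0.75 × 9 / 12 = 0.5625 dB.
Output = 2 − 0.5625 = 1.4375 dBu.

1.4375 dBu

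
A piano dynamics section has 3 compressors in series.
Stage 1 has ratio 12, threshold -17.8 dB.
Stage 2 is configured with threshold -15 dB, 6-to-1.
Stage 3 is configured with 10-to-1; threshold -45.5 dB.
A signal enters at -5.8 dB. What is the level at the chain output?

Stage 1: -5.8 dB is 12 dB over -17.8 dB; at 12:1 that becomes 1 dB over, giving -16.8 dB.
Stage 2: -16.8 dB ≤ -15 dB, so stage 2 doesn't engage; output -16.8 dB.
Stage 3: -16.8 dB is 28.7 dB over -45.5 dB; at 10:1 that becomes 2.87 dB over, giving -42.63 dB.

-42.63 dB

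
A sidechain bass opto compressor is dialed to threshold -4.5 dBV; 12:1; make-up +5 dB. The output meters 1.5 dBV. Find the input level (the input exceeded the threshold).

7.5 dBV

Stripping the +5 dB make-up gives -3.5 dBV at the gain stage.
The compressed level sits -3.5 − (-4.5) = 1 dB over threshold.
Input overshoot = R × output overshoot = 12 dB → input = -4.5 + 12 = 7.5 dBV.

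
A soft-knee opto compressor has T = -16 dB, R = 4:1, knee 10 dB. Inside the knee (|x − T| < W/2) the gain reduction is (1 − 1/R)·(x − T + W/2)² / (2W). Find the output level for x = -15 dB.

x − T + W/2 = -15 − (-16) + 5 = 6.
GR = (1 − 1/4) × 6² / 20 = 0.75 × 36 / 20 = 1.35 dB.
Output = -15 − 1.35 = -16.35 dB.

-16.35 dB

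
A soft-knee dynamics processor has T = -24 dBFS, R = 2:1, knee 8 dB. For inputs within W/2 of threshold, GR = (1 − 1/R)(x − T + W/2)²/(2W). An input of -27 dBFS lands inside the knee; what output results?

-27.03125 dBFS

x − T + W/2 = -27 − (-24) + 4 = 1.
GR = (1 − 1/2) × 1² / 16 = 0.5 × 1 / 16 = 0.03125 dB.
Output = -27 − 0.03125 = -27.03125 dBFS.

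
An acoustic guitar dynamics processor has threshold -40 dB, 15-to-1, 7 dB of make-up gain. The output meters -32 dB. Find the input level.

-25 dB

Remove make-up: -32 − 7 = -39 dB.
That's 1 dB above the -40 dB threshold.
Input overshoot = R × output overshoot = 15 dB → input = -40 + 15 = -25 dB.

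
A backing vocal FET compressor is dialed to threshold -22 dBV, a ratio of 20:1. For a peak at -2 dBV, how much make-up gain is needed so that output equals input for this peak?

Without make-up, output = threshold + overshoot/20 = -22 + 1 = -21 dBV.
Gap to target: 19 dB.

19 dB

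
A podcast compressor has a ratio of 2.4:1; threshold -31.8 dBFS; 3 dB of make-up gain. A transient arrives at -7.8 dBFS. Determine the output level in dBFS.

-18.8 dBFS

Overshoot: -7.8 − (-31.8) = 24 dB.
At 2.4:1 the overshoot is divided by 2.4, leaving 10 dB above threshold.
So the level is -31.8 + 10 = -21.8 dBFS; make-up adds 3 dB, giving -18.8 dBFS.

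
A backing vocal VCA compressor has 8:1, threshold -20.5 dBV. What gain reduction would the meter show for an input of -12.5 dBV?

The signal is 8 dB above threshold.
A 8:1 ratio leaves 1 dB of that excess.
GR = overshoot in − overshoot out = 8 − 1 = 7 dB.

7 dB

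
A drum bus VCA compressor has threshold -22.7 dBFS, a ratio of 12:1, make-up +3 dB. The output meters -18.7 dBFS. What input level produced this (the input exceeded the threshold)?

-10.7 dBFS

Stripping the +3 dB make-up gives -21.7 dBFS at the gain stage.
The compressed level sits -21.7 − (-22.7) = 1 dB over threshold.
Input overshoot = R × output overshoot = 12 dB → input = -22.7 + 12 = -10.7 dBFS.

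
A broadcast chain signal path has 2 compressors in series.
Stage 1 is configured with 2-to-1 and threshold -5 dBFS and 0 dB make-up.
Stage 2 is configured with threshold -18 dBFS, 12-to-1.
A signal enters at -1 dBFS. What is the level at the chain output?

Stage 1: overshoot 4 dB → 4/2 = 2 dB → -3 dBFS.
Stage 2: overshoot 15 dB → 15/12 = 1.25 dB → -16.75 dBFS.

-16.75 dBFS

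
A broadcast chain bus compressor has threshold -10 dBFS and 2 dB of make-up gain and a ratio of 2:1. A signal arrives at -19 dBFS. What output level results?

-17 dBFS

-19 dBFS is 9 dB below the -10 dBFS threshold, so no gain reduction is applied.
Make-up gain adds 2 dB: -19 + 2 = -17 dBFS.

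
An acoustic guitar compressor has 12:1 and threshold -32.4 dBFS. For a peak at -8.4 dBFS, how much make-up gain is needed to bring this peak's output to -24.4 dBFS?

6 dB

The peak compresses to -32.4 + 24/12 = -30.4 dBFS.
To reach -24.4 dBFS requires -24.4 − (-30.4) = 6 dB of make-up.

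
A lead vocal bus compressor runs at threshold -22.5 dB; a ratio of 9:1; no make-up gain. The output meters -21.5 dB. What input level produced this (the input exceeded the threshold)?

Post-compression overshoot = -21.5 − (-22.5) = 1 dB.
Before 9:1 compression the overshoot was 1 × 9 = 9 dB, so input = -22.5 + 9 = -13.5 dB.

-13.5 dB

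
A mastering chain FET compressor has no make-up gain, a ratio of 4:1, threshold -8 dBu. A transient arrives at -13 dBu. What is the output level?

-13 dBu is 5 dB below the -8 dBu threshold, so no gain reduction is applied.
Output = input = -13 dBu.

-13 dBu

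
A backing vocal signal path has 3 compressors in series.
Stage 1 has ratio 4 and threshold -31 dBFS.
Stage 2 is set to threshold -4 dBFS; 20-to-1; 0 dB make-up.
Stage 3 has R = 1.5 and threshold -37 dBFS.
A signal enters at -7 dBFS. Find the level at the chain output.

Stage 1: 24 dB above -31 dBFS, reduced 4:1 to 6 dB above → -25 dBFS.
Stage 2: -25 dBFS is at or below the -4 dBFS threshold — no compression; output -25 dBFS.
Stage 3: 12 dB above -37 dBFS, reduced 1.5:1 to 8 dB above → -29 dBFS.

-29 dBFS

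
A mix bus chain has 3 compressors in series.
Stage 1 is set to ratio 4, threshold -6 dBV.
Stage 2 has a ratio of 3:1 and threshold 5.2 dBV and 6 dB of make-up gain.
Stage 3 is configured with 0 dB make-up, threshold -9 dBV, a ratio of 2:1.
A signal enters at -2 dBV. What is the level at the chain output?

Stage 1: overshoot 4 dB → 4/4 = 1 dB → -5 dBV.
Stage 2: -5 dBV ≤ 5.2 dBV, so stage 2 doesn't engage; make-up brings it to 1 dBV.
Stage 3: 1 dBV is 10 dB over -9 dBV; at 2:1 that becomes 5 dB over, giving -4 dBV.

-4 dBV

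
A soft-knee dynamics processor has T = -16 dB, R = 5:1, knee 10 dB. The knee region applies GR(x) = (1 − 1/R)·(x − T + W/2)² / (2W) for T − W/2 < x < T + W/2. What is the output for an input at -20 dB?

-20.04 dB

x − T + W/2 = -20 − (-16) + 5 = 1.
GR = (1 − 1/5) × 1² / 20 = 0.8 × 1 / 20 = 0.04 dB.
Output = -20 − 0.04 = -20.04 dB.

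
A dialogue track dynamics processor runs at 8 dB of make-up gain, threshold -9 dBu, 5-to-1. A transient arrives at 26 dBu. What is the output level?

26 dBu sits 35 dB over threshold.
The 35 dB excess becomes 7 dB after 5:1 reduction.
So the level is -9 + 7 = -2 dBu; make-up adds 8 dB, giving 6 dBu.

6 dBu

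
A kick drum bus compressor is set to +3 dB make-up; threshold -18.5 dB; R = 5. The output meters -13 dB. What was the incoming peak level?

-6 dB

Remove make-up: -13 − 3 = -16 dB.
The compressed level sits -16 − (-18.5) = 2.5 dB over threshold.
Before 5:1 compression the overshoot was 2.5 × 5 = 12.5 dB, so input = -18.5 + 12.5 = -6 dB.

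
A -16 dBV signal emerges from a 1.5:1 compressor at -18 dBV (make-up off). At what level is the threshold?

Gain reduction = -16 − (-18) = 2 dB; output overshoot = GR / (R − 1) = 2 / 0.5 = 4 dB.
Threshold = output − output overshoot = -18 − 4 = -22 dBV.

-22 dBV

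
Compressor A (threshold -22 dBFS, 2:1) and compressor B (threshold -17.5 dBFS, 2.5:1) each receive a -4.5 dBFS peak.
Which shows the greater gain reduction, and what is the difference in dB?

A, by 0.95 dB

A: 17.5 dB over, compressed to 8.75 dB over, so 8.75 dB of GR.
B: 13 dB over, compressed to 5.2 dB over, so 7.8 dB of GR.
A applies 0.95 dB more gain reduction.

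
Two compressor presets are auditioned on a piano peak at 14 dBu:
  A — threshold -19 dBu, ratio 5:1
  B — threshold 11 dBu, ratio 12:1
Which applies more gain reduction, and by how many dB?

A: 33 dB over, compressed to 6.6 dB over, so 26.4 dB of GR.
B: 3 dB over, compressed to 0.25 dB over, so 2.75 dB of GR.
A reduces 23.65 dB more.

A, by 23.65 dB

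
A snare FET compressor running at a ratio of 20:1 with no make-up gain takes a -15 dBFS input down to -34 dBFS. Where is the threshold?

-35 dBFS

Input is 20 dB above T (since output overshoot × R = input overshoot: (-34 − T)·20 = -15 − T gives T = -35 dBFS).
Check: -35 + (-15 − (-35))/20 = -35 + 1 = -34 dBFS. ✓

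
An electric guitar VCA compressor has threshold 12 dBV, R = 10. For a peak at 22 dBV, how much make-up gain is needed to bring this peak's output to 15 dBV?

2 dB

Without make-up, output = threshold + overshoot/10 = 12 + 1 = 13 dBV.
Gap to target: 2 dB.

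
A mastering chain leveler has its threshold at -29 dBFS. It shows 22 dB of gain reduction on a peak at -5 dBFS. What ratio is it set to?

Input overshoot = -5 − (-29) = 24 dB.
Output overshoot = 24 − 22 = 2 dB.
Ratio = input overshoot / output overshoot = 24 / 2 = 12.

12:1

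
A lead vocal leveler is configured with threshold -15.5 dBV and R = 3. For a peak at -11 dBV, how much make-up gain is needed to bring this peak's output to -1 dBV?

Overshoot 4.5 dB → 4.5/3 = 1.5 dB after compression, so the compressed level is -15.5 + 1.5 = -14 dBV.
Make-up = target − compressed = -1 − (-14) = 13 dB.

13 dB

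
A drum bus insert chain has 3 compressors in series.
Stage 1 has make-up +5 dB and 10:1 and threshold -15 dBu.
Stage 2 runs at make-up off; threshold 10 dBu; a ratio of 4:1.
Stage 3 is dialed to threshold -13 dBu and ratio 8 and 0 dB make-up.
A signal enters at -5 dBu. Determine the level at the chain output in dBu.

-12.5 dBu

Stage 1: -5 dBu is 10 dB over -15 dBu; at 10:1 that becomes 1 dB over, giving -14 dBu; +5 dB make-up → -9 dBu.
Stage 2: below threshold (-9 ≤ 10); passes unchanged; output -9 dBu.
Stage 3: 4 dB above -13 dBu, reduced 8:1 to 0.5 dB above → -12.5 dBu.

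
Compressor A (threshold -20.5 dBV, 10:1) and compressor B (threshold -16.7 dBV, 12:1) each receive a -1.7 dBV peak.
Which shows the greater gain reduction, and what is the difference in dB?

A: overshoot 18.8 dB → output overshoot 1.88 dB → GR 16.92 dB.
B: overshoot 15 dB → output overshoot 1.25 dB → GR 13.75 dB.
Difference: 3.17 dB in favour of A.

A, by 3.17 dB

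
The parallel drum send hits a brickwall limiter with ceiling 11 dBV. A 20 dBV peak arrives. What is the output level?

A brickwall limiter is an ∞:1 compressor: any input above the ceiling is clamped to 11 dBV.

11 dBV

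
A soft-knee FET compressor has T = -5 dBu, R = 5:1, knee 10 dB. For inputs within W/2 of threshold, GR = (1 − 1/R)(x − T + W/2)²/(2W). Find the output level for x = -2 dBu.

x − T + W/2 = -2 − (-5) + 5 = 8.
GR = (1 − 1/5) × 8² / 20 = 0.8 × 64 / 20 = 2.56 dB.
Output = -2 − 2.56 = -4.56 dBu.

-4.56 dBu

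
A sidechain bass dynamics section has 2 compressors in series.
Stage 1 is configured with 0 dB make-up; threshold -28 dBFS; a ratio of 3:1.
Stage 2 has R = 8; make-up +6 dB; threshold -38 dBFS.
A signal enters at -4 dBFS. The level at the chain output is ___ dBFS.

-29.75 dBFS

Stage 1: overshoot 24 dB → 24/3 = 8 dB → -20 dBFS.
Stage 2: -20 dBFS is 18 dB over -38 dBFS; at 8:1 that becomes 2.25 dB over, giving -35.75 dBFS; +6 dB make-up → -29.75 dBFS.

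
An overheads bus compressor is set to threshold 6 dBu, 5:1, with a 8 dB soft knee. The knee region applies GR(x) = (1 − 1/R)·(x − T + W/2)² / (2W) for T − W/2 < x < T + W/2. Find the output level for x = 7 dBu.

x − T + W/2 = 7 − 6 + 4 = 5.
GR = (1 − 1/5) × 5² / 16 = 0.8 × 25 / 16 = 1.25 dB.
Output = 7 − 1.25 = 5.75 dBu.

5.75 dBu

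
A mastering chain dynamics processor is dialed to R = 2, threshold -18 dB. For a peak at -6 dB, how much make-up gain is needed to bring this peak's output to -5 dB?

Without make-up, output = threshold + overshoot/2 = -18 + 6 = -12 dB.
Gap to target: 7 dB.

7 dB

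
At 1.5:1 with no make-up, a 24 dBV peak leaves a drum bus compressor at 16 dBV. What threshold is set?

0 dBV

Let T be the threshold. Output overshoot = (input overshoot)/R, so 16 − T = (24 − T)/1.5.
1.5·(16 − T) = 24 − T → 0.5·T = 24 − 24 = 0.
T = 0/0.5 = 0 dBV.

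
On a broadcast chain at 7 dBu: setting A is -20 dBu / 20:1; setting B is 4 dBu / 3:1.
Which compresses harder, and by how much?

A, by 23.65 dB

A: GR = 27 − 27/20 = 25.65 dB.
B: GR = 3 − 3/3 = 2 dB.
A reduces 23.65 dB more.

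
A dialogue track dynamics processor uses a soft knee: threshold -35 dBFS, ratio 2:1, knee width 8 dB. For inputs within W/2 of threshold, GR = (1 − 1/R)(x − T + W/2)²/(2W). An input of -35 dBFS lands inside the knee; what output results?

-35.5 dBFS

x − T + W/2 = -35 − (-35) + 4 = 4.
GR = (1 − 1/2) × 4² / 16 = 0.5 × 16 / 16 = 0.5 dB.
Output = -35 − 0.5 = -35.5 dBFS.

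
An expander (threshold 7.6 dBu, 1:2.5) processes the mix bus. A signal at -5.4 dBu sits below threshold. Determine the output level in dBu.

Below threshold, a 1:2.5 expander applies gain = (2.5−1)×(T − x) of attenuation.
(2.5−1) × 13 = 19.5 dB, so output = -5.4 − 19.5 = -24.9 dBu.

-24.9 dBu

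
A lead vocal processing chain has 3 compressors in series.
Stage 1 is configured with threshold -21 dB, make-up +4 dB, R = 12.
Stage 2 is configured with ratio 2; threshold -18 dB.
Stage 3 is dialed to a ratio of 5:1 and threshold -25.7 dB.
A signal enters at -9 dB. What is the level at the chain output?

-23.96 dB

Stage 1: overshoot 12 dB → 12/12 = 1 dB → -20 dB; +4 dB make-up → -16 dB.
Stage 2: 2 dB above -18 dB, reduced 2:1 to 1 dB above → -17 dB.
Stage 3: overshoot 8.7 dB → 8.7/5 = 1.74 dB → -23.96 dB.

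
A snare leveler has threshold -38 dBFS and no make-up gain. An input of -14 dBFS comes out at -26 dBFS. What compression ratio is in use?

2:1

Input overshoot = -14 − (-38) = 24 dB; output overshoot = -26 − (-38) = 12 dB.
Ratio = 24 / 12 = 2.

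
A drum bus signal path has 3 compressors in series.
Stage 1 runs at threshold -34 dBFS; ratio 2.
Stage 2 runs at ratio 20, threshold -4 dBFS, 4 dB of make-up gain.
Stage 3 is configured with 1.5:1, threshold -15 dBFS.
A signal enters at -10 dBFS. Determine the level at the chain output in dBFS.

-18 dBFS

Stage 1: 24 dB above -34 dBFS, reduced 2:1 to 12 dB above → -22 dBFS.
Stage 2: -22 dBFS ≤ -4 dBFS, so stage 2 doesn't engage; make-up brings it to -18 dBFS.
Stage 3: -18 dBFS ≤ -15 dBFS, so stage 3 doesn't engage; output -18 dBFS.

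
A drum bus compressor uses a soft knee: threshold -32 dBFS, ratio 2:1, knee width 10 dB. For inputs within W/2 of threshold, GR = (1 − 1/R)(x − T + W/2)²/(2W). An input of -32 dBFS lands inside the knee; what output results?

-32.625 dBFS

x − T + W/2 = -32 − (-32) + 5 = 5.
GR = (1 − 1/2) × 5² / 20 = 0.5 × 25 / 20 = 0.625 dB.
Output = -32 − 0.625 = -32.625 dBFS.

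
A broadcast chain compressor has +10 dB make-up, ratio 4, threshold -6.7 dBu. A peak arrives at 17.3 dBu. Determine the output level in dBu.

The input is 24 dB above the -6.7 dBu threshold.
At 4:1 the overshoot is divided by 4, leaving 6 dB above threshold.
That puts the output at -0.7 dBu; make-up adds 10 dB, giving 9.3 dBu.

9.3 dBu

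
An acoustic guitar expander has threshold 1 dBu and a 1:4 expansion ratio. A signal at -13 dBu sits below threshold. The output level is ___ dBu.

Below threshold, a 1:4 expander applies gain = (4−1)×(T − x) of attenuation.
(4−1) × 14 = 42 dB, so output = -13 − 42 = -55 dBu.

-55 dBu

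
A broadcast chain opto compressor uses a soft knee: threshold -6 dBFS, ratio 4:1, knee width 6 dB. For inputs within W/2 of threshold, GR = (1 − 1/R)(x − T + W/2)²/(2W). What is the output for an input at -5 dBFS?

-6 dBFS

x − T + W/2 = -5 − (-6) + 3 = 4.
GR = (1 − 1/4) × 4² / 12 = 0.75 × 16 / 12 = 1 dB.
Output = -5 − 1 = -6 dBFS.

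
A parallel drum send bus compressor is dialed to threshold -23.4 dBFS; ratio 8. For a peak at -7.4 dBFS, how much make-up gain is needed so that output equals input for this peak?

Overshoot 16 dB → 16/8 = 2 dB after compression, so the compressed level is -23.4 + 2 = -21.4 dBFS.
Make-up = target − compressed = -7.4 − (-21.4) = 14 dB.

14 dB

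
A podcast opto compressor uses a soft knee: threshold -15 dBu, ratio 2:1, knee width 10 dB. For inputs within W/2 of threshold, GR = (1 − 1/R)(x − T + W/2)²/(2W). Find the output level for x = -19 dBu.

x − T + W/2 = -19 − (-15) + 5 = 1.
GR = (1 − 1/2) × 1² / 20 = 0.5 × 1 / 20 = 0.025 dB.
Output = -19 − 0.025 = -19.025 dBu.

-19.025 dBu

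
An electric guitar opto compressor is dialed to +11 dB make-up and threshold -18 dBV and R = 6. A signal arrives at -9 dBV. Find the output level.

-5.5 dBV

The input is 9 dB above the -18 dBV threshold.
6:1 compression reduces that to 9/6 = 1.5 dB over.
That puts the output at -16.5 dBV; make-up adds 11 dB, giving -5.5 dBV.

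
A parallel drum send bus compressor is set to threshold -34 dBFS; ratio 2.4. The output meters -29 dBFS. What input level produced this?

-22 dBFS

The compressed level sits -29 − (-34) = 5 dB over threshold.
Input overshoot = R × output overshoot = 12 dB → input = -34 + 12 = -22 dBFS.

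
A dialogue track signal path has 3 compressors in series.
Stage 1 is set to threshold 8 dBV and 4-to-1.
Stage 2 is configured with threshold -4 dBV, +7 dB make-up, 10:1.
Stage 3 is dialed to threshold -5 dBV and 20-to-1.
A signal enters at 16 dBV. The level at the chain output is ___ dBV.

-4.53 dBV

Stage 1: 16 dBV is 8 dB over 8 dBV; at 4:1 that becomes 2 dB over, giving 10 dBV.
Stage 2: 10 dBV is 14 dB over -4 dBV; at 10:1 that becomes 1.4 dB over, giving -2.6 dBV; +7 dB make-up → 4.4 dBV.
Stage 3: overshoot 9.4 dB → 9.4/20 = 0.47 dB → -4.53 dBV.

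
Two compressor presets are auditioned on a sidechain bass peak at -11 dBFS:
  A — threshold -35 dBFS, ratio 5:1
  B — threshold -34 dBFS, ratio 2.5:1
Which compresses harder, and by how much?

A: 24 dB over, compressed to 4.8 dB over, so 19.2 dB of GR.
B: 23 dB over, compressed to 9.2 dB over, so 13.8 dB of GR.
A reduces 5.4 dB more.

A, by 5.4 dB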